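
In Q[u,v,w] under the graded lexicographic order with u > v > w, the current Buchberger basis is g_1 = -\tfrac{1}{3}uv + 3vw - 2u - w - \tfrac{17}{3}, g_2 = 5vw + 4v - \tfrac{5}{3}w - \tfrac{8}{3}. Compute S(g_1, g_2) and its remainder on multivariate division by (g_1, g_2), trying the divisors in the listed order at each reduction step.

lcm(LM(g_1), LM(g_2)) = uvw.
S = (lcm/LT(g_1))·g_1 − (lcm/LT(g_2))·g_2 = -9vw^{2} - \tfrac{4}{5}uv + \tfrac{19}{3}uw + 3w^{2} + \tfrac{8}{15}u + 17w.
Reduce S modulo (g_1, g_2) in that order:
  leading term vw^{2}: subtract (-\tfrac{9}{5}w)·g_2 from -9vw^{2} - \tfrac{4}{5}uv + \tfrac{19}{3}uw + 3w^{2} + \tfrac{8}{15}u + 17w → -\tfrac{4}{5}uv + \tfrac{19}{3}uw + \tfrac{36}{5}vw + \tfrac{8}{15}u + \tfrac{61}{5}w
  leading term uv: subtract (\tfrac{12}{5})·g_1 from -\tfrac{4}{5}uv + \tfrac{19}{3}uw + \tfrac{36}{5}vw + \tfrac{8}{15}u + \tfrac{61}{5}w → \tfrac{19}{3}uw + \tfrac{16}{3}u + \tfrac{73}{5}w + \tfrac{68}{5}
  leading term uw: no divisor's leading term divides it; move \tfrac{19}{3}uw to the remainder.
  leading term u: no divisor's leading term divides it; move \tfrac{16}{3}u to the remainder.
  leading term w: no divisor's leading term divides it; move \tfrac{73}{5}w to the remainder.
  leading term 1: no divisor's leading term divides it; move \tfrac{68}{5} to the remainder.
The remainder \tfrac{19}{3}uw + \tfrac{16}{3}u + \tfrac{73}{5}w + \tfrac{68}{5} is nonzero, so it would be added as the next basis element.

S(g_1, g_2) = -9vw^{2} - \tfrac{4}{5}uv + \tfrac{19}{3}uw + 3w^{2} + \tfrac{8}{15}u + 17w; remainder on division = \tfrac{19}{3}uw + \tfrac{16}{3}u + \tfrac{73}{5}w + \tfrac{68}{5}.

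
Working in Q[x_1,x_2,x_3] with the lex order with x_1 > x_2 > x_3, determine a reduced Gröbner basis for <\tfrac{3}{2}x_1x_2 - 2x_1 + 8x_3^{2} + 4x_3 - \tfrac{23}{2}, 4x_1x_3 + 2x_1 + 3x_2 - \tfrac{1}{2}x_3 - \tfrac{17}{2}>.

G = {x_1x_2 - \tfrac{4}{3}x_1 + \tfrac{16}{3}x_3^{2} + \tfrac{8}{3}x_3 - \tfrac{23}{3}, x_1x_3 + \tfrac{1}{2}x_1 + \tfrac{3}{4}x_2 - \tfrac{1}{8}x_3 - \tfrac{17}{8}, x_2^{2} - \tfrac{1}{6}x_2x_3 - \tfrac{25}{6}x_2 - \tfrac{64}{9}x_3^{3} - \tfrac{64}{9}x_3^{2} + \tfrac{26}{3}x_3 + \tfrac{80}{9}}

f_1 = \tfrac{3}{2}x_1x_2 - 2x_1 + 8x_3^{2} + 4x_3 - \tfrac{23}{2}, LT = x_1x_2.
f_2 = 4x_1x_3 + 2x_1 + 3x_2 - \tfrac{1}{2}x_3 - \tfrac{17}{2}, LT = x_1x_3.

S(f_1,f_2): lcm = x_1x_2x_3. S = -\tfrac{1}{2}x_1x_2 - \tfrac{4}{3}x_1x_3 - \tfrac{3}{4}x_2^{2} + \tfrac{1}{8}x_2x_3 + \tfrac{17}{8}x_2 + \tfrac{16}{3}x_3^{3} + \tfrac{8}{3}x_3^{2} - \tfrac{23}{3}x_3.
  leading term x_1x_2: subtract (-\tfrac{1}{3})·f_1 from -\tfrac{1}{2}x_1x_2 - \tfrac{4}{3}x_1x_3 - \tfrac{3}{4}x_2^{2} + \tfrac{1}{8}x_2x_3 + \tfrac{17}{8}x_2 + \tfrac{16}{3}x_3^{3} + \tfrac{8}{3}x_3^{2} - \tfrac{23}{3}x_3 → -\tfrac{4}{3}x_1x_3 - \tfrac{2}{3}x_1 - \tfrac{3}{4}x_2^{2} + \tfrac{1}{8}x_2x_3 + \tfrac{17}{8}x_2 + \tfrac{16}{3}x_3^{3} + \tfrac{16}{3}x_3^{2} - \tfrac{19}{3}x_3 - \tfrac{23}{6}
  leading term x_1x_3: subtract (-\tfrac{1}{3})·f_2 from -\tfrac{4}{3}x_1x_3 - \tfrac{2}{3}x_1 - \tfrac{3}{4}x_2^{2} + \tfrac{1}{8}x_2x_3 + \tfrac{17}{8}x_2 + \tfrac{16}{3}x_3^{3} + \tfrac{16}{3}x_3^{2} - \tfrac{19}{3}x_3 - \tfrac{23}{6} → -\tfrac{3}{4}x_2^{2} + \tfrac{1}{8}x_2x_3 + \tfrac{25}{8}x_2 + \tfrac{16}{3}x_3^{3} + \tfrac{16}{3}x_3^{2} - \tfrac{13}{2}x_3 - \tfrac{20}{3}
  leading term x_2^{2}: no divisor's leading term divides it; move -\tfrac{3}{4}x_2^{2} to the remainder.
  leading term x_2x_3: no divisor's leading term divides it; move \tfrac{1}{8}x_2x_3 to the remainder.
  leading term x_2: no divisor's leading term divides it; move \tfrac{25}{8}x_2 to the remainder.
  leading term x_3^{3}: no divisor's leading term divides it; move \tfrac{16}{3}x_3^{3} to the remainder.
  leading term x_3^{2}: no divisor's leading term divides it; move \tfrac{16}{3}x_3^{2} to the remainder.
  leading term x_3: no divisor's leading term divides it; move -\tfrac{13}{2}x_3 to the remainder.
  leading term 1: no divisor's leading term divides it; move -\tfrac{20}{3} to the remainder.
  remainder -\tfrac{3}{4}x_2^{2} + \tfrac{1}{8}x_2x_3 + \tfrac{25}{8}x_2 + \tfrac{16}{3}x_3^{3} + \tfrac{16}{3}x_3^{2} - \tfrac{13}{2}x_3 - \tfrac{20}{3} ≠ 0; add g_3 = -\tfrac{3}{4}x_2^{2} + \tfrac{1}{8}x_2x_3 + \tfrac{25}{8}x_2 + \tfrac{16}{3}x_3^{3} + \tfrac{16}{3}x_3^{2} - \tfrac{13}{2}x_3 - \tfrac{20}{3} to the basis.

S(f_1,g_3): lcm = x_1x_2^{2}. S = \tfrac{1}{6}x_1x_2x_3 + \tfrac{17}{6}x_1x_2 + \tfrac{64}{9}x_1x_3^{3} + \tfrac{64}{9}x_1x_3^{2} - \tfrac{26}{3}x_1x_3 - \tfrac{80}{9}x_1 + \tfrac{16}{3}x_2x_3^{2} + \tfrac{8}{3}x_2x_3 - \tfrac{23}{3}x_2.
  leading term x_1x_2x_3: subtract (\tfrac{1}{9}x_3)·f_1 from \tfrac{1}{6}x_1x_2x_3 + \tfrac{17}{6}x_1x_2 + \tfrac{64}{9}x_1x_3^{3} + \tfrac{64}{9}x_1x_3^{2} - \tfrac{26}{3}x_1x_3 - \tfrac{80}{9}x_1 + \tfrac{16}{3}x_2x_3^{2} + \tfrac{8}{3}x_2x_3 - \tfrac{23}{3}x_2 → \tfrac{17}{6}x_1x_2 + \tfrac{64}{9}x_1x_3^{3} + \tfrac{64}{9}x_1x_3^{2} - \tfrac{76}{9}x_1x_3 - \tfrac{80}{9}x_1 + \tfrac{16}{3}x_2x_3^{2} + \tfrac{8}{3}x_2x_3 - \tfrac{23}{3}x_2 - \tfrac{8}{9}x_3^{3} - \tfrac{4}{9}x_3^{2} + \tfrac{23}{18}x_3
  leading term x_1x_2: subtract (\tfrac{17}{9})·f_1 from \tfrac{17}{6}x_1x_2 + \tfrac{64}{9}x_1x_3^{3} + \tfrac{64}{9}x_1x_3^{2} - \tfrac{76}{9}x_1x_3 - \tfrac{80}{9}x_1 + \tfrac{16}{3}x_2x_3^{2} + \tfrac{8}{3}x_2x_3 - \tfrac{23}{3}x_2 - \tfrac{8}{9}x_3^{3} - \tfrac{4}{9}x_3^{2} + \tfrac{23}{18}x_3 → \tfrac{64}{9}x_1x_3^{3} + \tfrac{64}{9}x_1x_3^{2} - \tfrac{76}{9}x_1x_3 - \tfrac{46}{9}x_1 + \tfrac{16}{3}x_2x_3^{2} + \tfrac{8}{3}x_2x_3 - \tfrac{23}{3}x_2 - \tfrac{8}{9}x_3^{3} - \tfrac{140}{9}x_3^{2} - \tfrac{113}{18}x_3 + \tfrac{391}{18}
  leading term x_1x_3^{3}: subtract (\tfrac{16}{9}x_3^{2})·f_2 from \tfrac{64}{9}x_1x_3^{3} + \tfrac{64}{9}x_1x_3^{2} - \tfrac{76}{9}x_1x_3 - \tfrac{46}{9}x_1 + \tfrac{16}{3}x_2x_3^{2} + \tfrac{8}{3}x_2x_3 - \tfrac{23}{3}x_2 - \tfrac{8}{9}x_3^{3} - \tfrac{140}{9}x_3^{2} - \tfrac{113}{18}x_3 + \tfrac{391}{18} → \tfrac{32}{9}x_1x_3^{2} - \tfrac{76}{9}x_1x_3 - \tfrac{46}{9}x_1 + \tfrac{8}{3}x_2x_3 - \tfrac{23}{3}x_2 - \tfrac{4}{9}x_3^{2} - \tfrac{113}{18}x_3 + \tfrac{391}{18}
  leading term x_1x_3^{2}: subtract (\tfrac{8}{9}x_3)·f_2 from \tfrac{32}{9}x_1x_3^{2} - \tfrac{76}{9}x_1x_3 - \tfrac{46}{9}x_1 + \tfrac{8}{3}x_2x_3 - \tfrac{23}{3}x_2 - \tfrac{4}{9}x_3^{2} - \tfrac{113}{18}x_3 + \tfrac{391}{18} → -\tfrac{92}{9}x_1x_3 - \tfrac{46}{9}x_1 - \tfrac{23}{3}x_2 + \tfrac{23}{18}x_3 + \tfrac{391}{18}
  leading term x_1x_3: subtract (-\tfrac{23}{9})·f_2 from -\tfrac{92}{9}x_1x_3 - \tfrac{46}{9}x_1 - \tfrac{23}{3}x_2 + \tfrac{23}{18}x_3 + \tfrac{391}{18} → 0
  remainder 0.

S(f_2,g_3): leading monomials are coprime, so the S-polynomial reduces to 0 (Buchberger's first criterion).
Every S-polynomial of the final basis reduces to 0, so we have a Gröbner basis.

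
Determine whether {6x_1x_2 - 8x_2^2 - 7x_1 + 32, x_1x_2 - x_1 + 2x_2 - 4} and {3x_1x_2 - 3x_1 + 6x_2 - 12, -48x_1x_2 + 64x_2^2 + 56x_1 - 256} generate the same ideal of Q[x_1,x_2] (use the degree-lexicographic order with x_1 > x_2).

Two ideals are equal iff their reduced Gröbner bases coincide (the reduced basis is unique for a fixed ordering).
Buchberger on the first generating set:
f_1 = 6x_1x_2 - 8x_2^2 - 7x_1 + 32, LT = x_1x_2.
f_2 = x_1x_2 - x_1 + 2x_2 - 4, LT = x_1x_2.

S(f_1,f_2): lcm = x_1x_2. S = -4/3x_2^2 - 1/6x_1 - 2x_2 + 28/3.
  leading term x_2^2: no divisor's leading term divides it; move -4/3x_2^2 to the remainder.
  leading term x_1: no divisor's leading term divides it; move -1/6x_1 to the remainder.
  leading term x_2: no divisor's leading term divides it; move -2x_2 to the remainder.
  leading term 1: no divisor's leading term divides it; move 28/3 to the remainder.
  remainder -4/3x_2^2 - 1/6x_1 - 2x_2 + 28/3 ≠ 0; add g_3 = -4/3x_2^2 - 1/6x_1 - 2x_2 + 28/3 to the basis.

S(f_1,g_3): lcm = x_1x_2^2. S = -4/3x_2^3 - 1/8x_1^2 - 8/3x_1x_2 + 7x_1 + 16/3x_2.
  leading term x_2^3: subtract (x_2)·g_3 from -4/3x_2^3 - 1/8x_1^2 - 8/3x_1x_2 + 7x_1 + 16/3x_2 → -1/8x_1^2 - 5/2x_1x_2 + 2x_2^2 + 7x_1 - 4x_2
  leading term x_1^2: no divisor's leading term divides it; move -1/8x_1^2 to the remainder.
  leading term x_1x_2: subtract (-5/12)·f_1 from -5/2x_1x_2 + 2x_2^2 + 7x_1 - 4x_2 → -4/3x_2^2 + 49/12x_1 - 4x_2 + 40/3
  leading term x_2^2: subtract (1)·g_3 from -4/3x_2^2 + 49/12x_1 - 4x_2 + 40/3 → 17/4x_1 - 2x_2 + 4
  leading term x_1: no divisor's leading term divides it; move 17/4x_1 to the remainder.
  leading term x_2: no divisor's leading term divides it; move -2x_2 to the remainder.
  leading term 1: no divisor's leading term divides it; move 4 to the remainder.
  remainder -1/8x_1^2 + 17/4x_1 - 2x_2 + 4 ≠ 0; add g_4 = -1/8x_1^2 + 17/4x_1 - 2x_2 + 4 to the basis.

The other S-polynomials (S(f_2,g_3), S(f_1,g_4), S(f_2,g_4), S(g_3,g_4)) all reduce to 0 modulo the current basis, so we have a Gröbner basis.
Inter-reduce: drop elements whose leading term is divisible by another's, tail-reduce, and make monic.
Reduced Gröbner basis: {x_1^2 - 34x_1 + 16x_2 - 32, x_1x_2 - x_1 + 2x_2 - 4, x_2^2 + 1/8x_1 + 3/2x_2 - 7}.

Buchberger on the second generating set:
h_1 = 3x_1x_2 - 3x_1 + 6x_2 - 12, LT = x_1x_2.
h_2 = -48x_1x_2 + 64x_2^2 + 56x_1 - 256, LT = x_1x_2.

S(h_1,h_2): lcm = x_1x_2. S = 4/3x_2^2 + 1/6x_1 + 2x_2 - 28/3.
  leading term x_2^2: no divisor's leading term divides it; move 4/3x_2^2 to the remainder.
  leading term x_1: no divisor's leading term divides it; move 1/6x_1 to the remainder.
  leading term x_2: no divisor's leading term divides it; move 2x_2 to the remainder.
  leading term 1: no divisor's leading term divides it; move -28/3 to the remainder.
  remainder 4/3x_2^2 + 1/6x_1 + 2x_2 - 28/3 ≠ 0; add k_3 = 4/3x_2^2 + 1/6x_1 + 2x_2 - 28/3 to the basis.

S(h_1,k_3): lcm = x_1x_2^2. S = -1/8x_1^2 - 5/2x_1x_2 + 2x_2^2 + 7x_1 - 4x_2.
  leading term x_1^2: no divisor's leading term divides it; move -1/8x_1^2 to the remainder.
  leading term x_1x_2: subtract (-5/6)·h_1 from -5/2x_1x_2 + 2x_2^2 + 7x_1 - 4x_2 → 2x_2^2 + 9/2x_1 + x_2 - 10
  leading term x_2^2: subtract (3/2)·k_3 from 2x_2^2 + 9/2x_1 + x_2 - 10 → 17/4x_1 - 2x_2 + 4
  leading term x_1: no divisor's leading term divides it; move 17/4x_1 to the remainder.
  leading term x_2: no divisor's leading term divides it; move -2x_2 to the remainder.
  leading term 1: no divisor's leading term divides it; move 4 to the remainder.
  remainder -1/8x_1^2 + 17/4x_1 - 2x_2 + 4 ≠ 0; add k_4 = -1/8x_1^2 + 17/4x_1 - 2x_2 + 4 to the basis.

The other S-polynomials (S(h_2,k_3), S(h_1,k_4), S(h_2,k_4), S(k_3,k_4)) all reduce to 0 modulo the current basis, so we have a Gröbner basis.
Inter-reduce: drop elements whose leading term is divisible by another's, tail-reduce, and make monic.
Reduced Gröbner basis: {x_1^2 - 34x_1 + 16x_2 - 32, x_1x_2 - x_1 + 2x_2 - 4, x_2^2 + 1/8x_1 + 3/2x_2 - 7}.

The two bases agree; hence the ideals are identical.
The choice of monomial ordering does not affect the verdict — as long as both bases are computed under the same ordering, their equality decides ideal equality.

Yes, the ideals are equal.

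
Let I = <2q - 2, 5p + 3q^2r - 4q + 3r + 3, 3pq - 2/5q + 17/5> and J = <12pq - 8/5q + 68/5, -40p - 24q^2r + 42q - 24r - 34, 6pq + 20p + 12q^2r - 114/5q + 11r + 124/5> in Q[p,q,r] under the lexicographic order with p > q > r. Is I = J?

Since reduced Gröbner bases are canonical representatives of ideals under a given ordering, it suffices to compute and compare them.
Buchberger on the first generating set:
f_1 = 2q - 2, LT = q.
f_2 = 5p + 3q^2r - 4q + 3r + 3, LT = p.
f_3 = 3pq - 2/5q + 17/5, LT = pq.

S(f_1,f_3): lcm = pq. S = -p + 2/15q - 17/15.
  leading term p: subtract (-1/5)·f_2 from -p + 2/15q - 17/15 → 3/5q^2r - 2/3q + 3/5r - 8/15
  leading term q^2r: subtract (3/10qr)·f_1 from 3/5q^2r - 2/3q + 3/5r - 8/15 → 3/5qr - 2/3q + 3/5r - 8/15
  leading term qr: subtract (3/10r)·f_1 from 3/5qr - 2/3q + 3/5r - 8/15 → -2/3q + 6/5r - 8/15
  leading term q: subtract (-1/3)·f_1 from -2/3q + 6/5r - 8/15 → 6/5r - 6/5
  leading term r: no divisor's leading term divides it; move 6/5r to the remainder.
  leading term 1: no divisor's leading term divides it; move -6/5 to the remainder.
  remainder 6/5r - 6/5 ≠ 0; add g_4 = 6/5r - 6/5 to the basis.

The other S-polynomials (S(f_1,f_2), S(f_2,f_3), S(f_1,g_4), S(f_2,g_4), S(f_3,g_4)) all reduce to 0 modulo the current basis, so we have a Gröbner basis.
Inter-reduce: drop elements whose leading term is divisible by another's, tail-reduce, and make monic.
Reduced Gröbner basis: {p + 1, q - 1, r - 1}.

Buchberger on the second generating set:
h_1 = 12pq - 8/5q + 68/5, LT = pq.
h_2 = -40p - 24q^2r + 42q - 24r - 34, LT = p.
h_3 = 6pq + 20p + 12q^2r - 114/5q + 11r + 124/5, LT = pq.

S(h_1,h_2): lcm = pq. S = -3/5q^3r + 21/20q^2 - 3/5qr - 59/60q + 17/15.
  leading term q^3r: no divisor's leading term divides it; move -3/5q^3r to the remainder.
  leading term q^2: no divisor's leading term divides it; move 21/20q^2 to the remainder.
  leading term qr: no divisor's leading term divides it; move -3/5qr to the remainder.
  leading term q: no divisor's leading term divides it; move -59/60q to the remainder.
  leading term 1: no divisor's leading term divides it; move 17/15 to the remainder.
  remainder -3/5q^3r + 21/20q^2 - 3/5qr - 59/60q + 17/15 ≠ 0; add k_4 = -3/5q^3r + 21/20q^2 - 3/5qr - 59/60q + 17/15 to the basis.

S(h_1,h_3): lcm = pq. S = -10/3p - 2q^2r + 11/3q - 11/6r - 3.
  leading term p: subtract (1/12)·h_2 from -10/3p - 2q^2r + 11/3q - 11/6r - 3 → 1/6q + 1/6r - 1/6
  leading term q: no divisor's leading term divides it; move 1/6q to the remainder.
  leading term r: no divisor's leading term divides it; move 1/6r to the remainder.
  leading term 1: no divisor's leading term divides it; move -1/6 to the remainder.
  remainder 1/6q + 1/6r - 1/6 ≠ 0; add k_5 = 1/6q + 1/6r - 1/6 to the basis.

S(h_3,k_4): lcm = pq^3r. S = 10/3pq^2r + 7/4pq^2 - pqr - 59/36pq + 17/9p + 2q^4r^2 - 19/5q^3r + 11/6q^2r^2 + 62/15q^2r.
  leading term pq^2r: subtract (5/18qr)·h_1 from 10/3pq^2r + 7/4pq^2 - pqr - 59/36pq + 17/9p + 2q^4r^2 - 19/5q^3r + 11/6q^2r^2 + 62/15q^2r → 7/4pq^2 - pqr - 59/36pq + 17/9p + 2q^4r^2 - 19/5q^3r + 11/6q^2r^2 + 206/45q^2r - 34/9qr
  leading term pq^2: subtract (7/48q)·h_1 from 7/4pq^2 - pqr - 59/36pq + 17/9p + 2q^4r^2 - 19/5q^3r + 11/6q^2r^2 + 206/45q^2r - 34/9qr → -pqr - 59/36pq + 17/9p + 2q^4r^2 - 19/5q^3r + 11/6q^2r^2 + 206/45q^2r + 7/30q^2 - 34/9qr - 119/60q
  leading term pqr: subtract (-1/12r)·h_1 from -pqr - 59/36pq + 17/9p + 2q^4r^2 - 19/5q^3r + 11/6q^2r^2 + 206/45q^2r + 7/30q^2 - 34/9qr - 119/60q → -59/36pq + 17/9p + 2q^4r^2 - 19/5q^3r + 11/6q^2r^2 + 206/45q^2r + 7/30q^2 - 176/45qr - 119/60q + 17/15r
  leading term pq: subtract (-59/432)·h_1 from -59/36pq + 17/9p + 2q^4r^2 - 19/5q^3r + 11/6q^2r^2 + 206/45q^2r + 7/30q^2 - 176/45qr - 119/60q + 17/15r → 17/9p + 2q^4r^2 - 19/5q^3r + 11/6q^2r^2 + 206/45q^2r + 7/30q^2 - 176/45qr - 1189/540q + 17/15r + 1003/540
  leading term p: subtract (-17/360)·h_2 from 17/9p + 2q^4r^2 - 19/5q^3r + 11/6q^2r^2 + 206/45q^2r + 7/30q^2 - 176/45qr - 1189/540q + 17/15r + 1003/540 → 2q^4r^2 - 19/5q^3r + 11/6q^2r^2 + 31/9q^2r + 7/30q^2 - 176/45qr - 59/270q + 34/135
  leading term q^4r^2: subtract (-10/3qr)·k_4 from 2q^4r^2 - 19/5q^3r + 11/6q^2r^2 + 31/9q^2r + 7/30q^2 - 176/45qr - 59/270q + 34/135 → -3/10q^3r - 1/6q^2r^2 + 1/6q^2r + 7/30q^2 - 2/15qr - 59/270q + 34/135
  leading term q^3r: subtract (1/2)·k_4 from -3/10q^3r - 1/6q^2r^2 + 1/6q^2r + 7/30q^2 - 2/15qr - 59/270q + 34/135 → -1/6q^2r^2 + 1/6q^2r - 7/24q^2 + 1/6qr + 59/216q - 17/54
  leading term q^2r^2: subtract (-qr^2)·k_5 from -1/6q^2r^2 + 1/6q^2r - 7/24q^2 + 1/6qr + 59/216q - 17/54 → 1/6q^2r - 7/24q^2 + 1/6qr^3 - 1/6qr^2 + 1/6qr + 59/216q - 17/54
  leading term q^2r: subtract (qr)·k_5 from 1/6q^2r - 7/24q^2 + 1/6qr^3 - 1/6qr^2 + 1/6qr + 59/216q - 17/54 → -7/24q^2 + 1/6qr^3 - 1/3qr^2 + 1/3qr + 59/216q - 17/54
  leading term q^2: subtract (-7/4q)·k_5 from -7/24q^2 + 1/6qr^3 - 1/3qr^2 + 1/3qr + 59/216q - 17/54 → 1/6qr^3 - 1/3qr^2 + 5/8qr - 1/54q - 17/54
  leading term qr^3: subtract (r^3)·k_5 from 1/6qr^3 - 1/3qr^2 + 5/8qr - 1/54q - 17/54 → -1/3qr^2 + 5/8qr - 1/54q - 1/6r^4 + 1/6r^3 - 17/54
  leading term qr^2: subtract (-2r^2)·k_5 from -1/3qr^2 + 5/8qr - 1/54q - 1/6r^4 + 1/6r^3 - 17/54 → 5/8qr - 1/54q - 1/6r^4 + 1/2r^3 - 1/3r^2 - 17/54
  leading term qr: subtract (15/4r)·k_5 from 5/8qr - 1/54q - 1/6r^4 + 1/2r^3 - 1/3r^2 - 17/54 → -1/54q - 1/6r^4 + 1/2r^3 - 23/24r^2 + 5/8r - 17/54
  leading term q: subtract (-1/9)·k_5 from -1/54q - 1/6r^4 + 1/2r^3 - 23/24r^2 + 5/8r - 17/54 → -1/6r^4 + 1/2r^3 - 23/24r^2 + 139/216r - 1/3
  leading term r^4: no divisor's leading term divides it; move -1/6r^4 to the remainder.
  leading term r^3: no divisor's leading term divides it; move 1/2r^3 to the remainder.
  leading term r^2: no divisor's leading term divides it; move -23/24r^2 to the remainder.
  leading term r: no divisor's leading term divides it; move 139/216r to the remainder.
  leading term 1: no divisor's leading term divides it; move -1/3 to the remainder.
  remainder -1/6r^4 + 1/2r^3 - 23/24r^2 + 139/216r - 1/3 ≠ 0; add k_6 = -1/6r^4 + 1/2r^3 - 23/24r^2 + 139/216r - 1/3 to the basis.

The other S-polynomials (S(h_2,h_3), S(h_1,k_4), S(h_2,k_4), S(h_1,k_5), S(h_2,k_5), S(h_3,k_5), S(k_4,k_5), S(h_1,k_6), S(h_2,k_6), S(h_3,k_6), S(k_4,k_6), S(k_5,k_6)) all reduce to 0 modulo the current basis, so we have a Gröbner basis.
Inter-reduce: drop elements whose leading term is divisible by another's, tail-reduce, and make monic.
Reduced Gröbner basis: {p + 3/5r^3 - 6/5r^2 + 9/4r - 1/5, q + r - 1, r^4 - 3r^3 + 23/4r^2 - 139/36r + 2}.

The bases are distinct; the ideals are different.

No, the ideals differ.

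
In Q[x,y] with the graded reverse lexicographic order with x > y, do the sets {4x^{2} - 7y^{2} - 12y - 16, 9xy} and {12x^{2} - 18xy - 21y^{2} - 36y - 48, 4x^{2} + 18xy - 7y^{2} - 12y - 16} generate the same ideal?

Yes, the ideals are equal.

For a fixed monomial order, each ideal has a unique reduced Gröbner basis; comparing bases decides equality.
Buchberger on the first generating set:
f_1 = 4x^{2} - 7y^{2} - 12y - 16, LT = x^{2}.
f_2 = 9xy, LT = xy.

S(f_1,f_2): lcm = x^{2}y. S = -\tfrac{7}{4}y^{3} - 3y^{2} - 4y.
  leading term y^{3}: no divisor's leading term divides it; move -\tfrac{7}{4}y^{3} to the remainder.
  leading term y^{2}: no divisor's leading term divides it; move -3y^{2} to the remainder.
  leading term y: no divisor's leading term divides it; move -4y to the remainder.
  remainder -\tfrac{7}{4}y^{3} - 3y^{2} - 4y ≠ 0; add g_3 = -\tfrac{7}{4}y^{3} - 3y^{2} - 4y to the basis.

S(f_1,g_3): leading monomials are coprime, so the S-polynomial reduces to 0 (Buchberger's first criterion).
S(f_2,g_3): lcm = xy^{3}. S = -\tfrac{12}{7}xy^{2} - \tfrac{16}{7}xy.
  leading term xy^{2}: subtract (-\tfrac{4}{21}y)·f_2 from -\tfrac{12}{7}xy^{2} - \tfrac{16}{7}xy → -\tfrac{16}{7}xy
  leading term xy: subtract (-\tfrac{16}{63})·f_2 from -\tfrac{16}{7}xy → 0
  remainder 0.

Every S-polynomial of the final basis reduces to 0, so we have a Gröbner basis.
Inter-reduce: drop elements whose leading term is divisible by another's, tail-reduce, and make monic.
Reduced Gröbner basis: {y^{3} + \tfrac{12}{7}y^{2} + \tfrac{16}{7}y, x^{2} - \tfrac{7}{4}y^{2} - 3y - 4, xy}.

Buchberger on the second generating set:
h_1 = 12x^{2} - 18xy - 21y^{2} - 36y - 48, LT = x^{2}.
h_2 = 4x^{2} + 18xy - 7y^{2} - 12y - 16, LT = x^{2}.

S(h_1,h_2): lcm = x^{2}. S = -6xy.
  leading term xy: no divisor's leading term divides it; move -6xy to the remainder.
  remainder -6xy ≠ 0; add k_3 = -6xy to the basis.

S(h_1,k_3): lcm = x^{2}y. S = -\tfrac{3}{2}xy^{2} - \tfrac{7}{4}y^{3} - 3y^{2} - 4y.
  leading term xy^{2}: subtract (\tfrac{1}{4}y)·k_3 from -\tfrac{3}{2}xy^{2} - \tfrac{7}{4}y^{3} - 3y^{2} - 4y → -\tfrac{7}{4}y^{3} - 3y^{2} - 4y
  leading term y^{3}: no divisor's leading term divides it; move -\tfrac{7}{4}y^{3} to the remainder.
  leading term y^{2}: no divisor's leading term divides it; move -3y^{2} to the remainder.
  leading term y: no divisor's leading term divides it; move -4y to the remainder.
  remainder -\tfrac{7}{4}y^{3} - 3y^{2} - 4y ≠ 0; add k_4 = -\tfrac{7}{4}y^{3} - 3y^{2} - 4y to the basis.

S(h_2,k_3): lcm = x^{2}y. S = \tfrac{9}{2}xy^{2} - \tfrac{7}{4}y^{3} - 3y^{2} - 4y.
  leading term xy^{2}: subtract (-\tfrac{3}{4}y)·k_3 from \tfrac{9}{2}xy^{2} - \tfrac{7}{4}y^{3} - 3y^{2} - 4y → -\tfrac{7}{4}y^{3} - 3y^{2} - 4y
  leading term y^{3}: subtract (1)·k_4 from -\tfrac{7}{4}y^{3} - 3y^{2} - 4y → 0
  remainder 0.

S(h_1,k_4): leading monomials are coprime, so the S-polynomial reduces to 0 (Buchberger's first criterion).
S(h_2,k_4): leading monomials are coprime, so the S-polynomial reduces to 0 (Buchberger's first criterion).
S(k_3,k_4): lcm = xy^{3}. S = -\tfrac{12}{7}xy^{2} - \tfrac{16}{7}xy.
  leading term xy^{2}: subtract (\tfrac{2}{7}y)·k_3 from -\tfrac{12}{7}xy^{2} - \tfrac{16}{7}xy → -\tfrac{16}{7}xy
  leading term xy: subtract (\tfrac{8}{21})·k_3 from -\tfrac{16}{7}xy → 0
  remainder 0.

Every S-polynomial of the final basis reduces to 0, so we have a Gröbner basis.
Inter-reduce: drop elements whose leading term is divisible by another's, tail-reduce, and make monic.
Reduced Gröbner basis: {y^{3} + \tfrac{12}{7}y^{2} + \tfrac{16}{7}y, x^{2} - \tfrac{7}{4}y^{2} - 3y - 4, xy}.

Same reduced basis, so the two generating sets span the same ideal.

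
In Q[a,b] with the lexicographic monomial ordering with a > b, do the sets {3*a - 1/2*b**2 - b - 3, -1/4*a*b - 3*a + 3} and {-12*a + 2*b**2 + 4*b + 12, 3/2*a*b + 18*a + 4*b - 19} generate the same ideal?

For a fixed monomial order, each ideal has a unique reduced Gröbner basis; comparing bases decides equality.
Buchberger on the first generating set:
f_1 = 3*a - 1/2*b**2 - b - 3, LT = a.
f_2 = -1/4*a*b - 3*a + 3, LT = a*b.

S(f_1,f_2): lcm = a*b. S = -12*a - 1/6*b**3 - 1/3*b**2 - b + 12.
  reduce S modulo (f_1, f_2):
  remainder -1/6*b**3 - 7/3*b**2 - 5*b ≠ 0; add g_3 = -1/6*b**3 - 7/3*b**2 - 5*b to the basis.

The other S-polynomials (S(f_1,g_3), S(f_2,g_3)) all reduce to 0 modulo the current basis, so we have a Gröbner basis.
Inter-reduce: drop elements whose leading term is divisible by another's, tail-reduce, and make monic.
Reduced Gröbner basis: {a - 1/6*b**2 - 1/3*b - 1, b**3 + 14*b**2 + 30*b}.

Buchberger on the second generating set:
h_1 = -12*a + 2*b**2 + 4*b + 12, LT = a.
h_2 = 3/2*a*b + 18*a + 4*b - 19, LT = a*b.

S(h_1,h_2): lcm = a*b. S = -12*a - 1/6*b**3 - 1/3*b**2 - 11/3*b + 38/3.
  reduce S modulo (h_1, h_2):
  remainder -1/6*b**3 - 7/3*b**2 - 23/3*b + 2/3 ≠ 0; add k_3 = -1/6*b**3 - 7/3*b**2 - 23/3*b + 2/3 to the basis.

The other S-polynomials (S(h_1,k_3), S(h_2,k_3)) all reduce to 0 modulo the current basis, so we have a Gröbner basis.
Inter-reduce: drop elements whose leading term is divisible by another's, tail-reduce, and make monic.
Reduced Gröbner basis: {a - 1/6*b**2 - 1/3*b - 1, b**3 + 14*b**2 + 46*b - 4}.

Since the reduced bases disagree, the two ideals are not the same.

No, the ideals differ.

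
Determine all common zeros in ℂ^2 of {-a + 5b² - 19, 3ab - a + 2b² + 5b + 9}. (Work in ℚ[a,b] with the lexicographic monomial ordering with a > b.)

{(1, -2), (-347/30 - 11*sqrt(249)/30, 11/10 - sqrt(249)/30), (-347/30 + 11*sqrt(249)/30, sqrt(249)/30 + 11/10)}

Compute a lex Gröbner basis by Buchberger's algorithm.
f_1 = -a + 5b² - 19, LT = a.
f_2 = 3ab - a + 2b² + 5b + 9, LT = ab.

S(f_1,f_2): lcm = ab. S = ⅓a - 5b³ - ⅔b² + 52/3b - 3.
  leading term a: subtract (-⅓)·f_1 from ⅓a - 5b³ - ⅔b² + 52/3b - 3 → -5b³ + b² + 52/3b - 28/3
  leading term b³: no divisor's leading term divides it; move -5b³ to the remainder.
  leading term b²: no divisor's leading term divides it; move b² to the remainder.
  leading term b: no divisor's leading term divides it; move 52/3b to the remainder.
  leading term 1: no divisor's leading term divides it; move -28/3 to the remainder.
  remainder -5b³ + b² + 52/3b - 28/3 ≠ 0; add h_3 = -5b³ + b² + 52/3b - 28/3 to the basis.

The other S-polynomials (S(f_1,h_3), S(f_2,h_3)) all reduce to 0 modulo the current basis, so we have a Gröbner basis.
Inter-reduce: drop elements whose leading term is divisible by another's, tail-reduce, and make monic.
Reduced Gröbner basis: {a - 5b² + 19, b³ - ⅕b² - 52/15b + 28/15}.

The lex basis is triangular: the last element involves only b. Solving b³ - ⅕b² - 52/15b + 28/15 = 0 gives b ∈ {-2, 11/10 - sqrt(249)/30, sqrt(249)/30 + 11/10}; substituting each value into the earlier elements determines the remaining variables.
  b = -2: the earlier basis element becomes a - 1 = 0, giving a = 1 — point (1, -2).
  b = 11/10 - sqrt(249)/30: the earlier basis element becomes a + 11*sqrt(249)/30 + 347/30 = 0, giving a = -347/30 - 11*sqrt(249)/30 — point (-347/30 - 11*sqrt(249)/30, 11/10 - sqrt(249)/30).
  b = sqrt(249)/30 + 11/10: the earlier basis element becomes a - 11*sqrt(249)/30 + 347/30 = 0, giving a = -347/30 + 11*sqrt(249)/30 — point (-347/30 + 11*sqrt(249)/30, sqrt(249)/30 + 11/10).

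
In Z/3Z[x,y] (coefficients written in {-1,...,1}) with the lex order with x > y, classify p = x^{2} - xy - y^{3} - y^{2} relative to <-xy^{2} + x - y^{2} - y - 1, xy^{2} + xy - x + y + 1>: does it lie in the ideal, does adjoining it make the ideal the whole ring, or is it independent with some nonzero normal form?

Adjoining x^{2} - xy - y^{3} - y^{2} makes the ideal the whole ring: the system is inconsistent.

First compute the reduced Gröbner basis of I by Buchberger's algorithm.
f_1 = -xy^{2} + x - y^{2} - y - 1, LT = xy^{2}.
f_2 = xy^{2} + xy - x + y + 1, LT = xy^{2}.

S(f_1,f_2): lcm = xy^{2}. S = -xy + y^{2}.
  leading term xy: no divisor's leading term divides it; move -xy to the remainder.
  leading term y^{2}: no divisor's leading term divides it; move y^{2} to the remainder.
  remainder -xy + y^{2} ≠ 0; add h_3 = -xy + y^{2} to the basis.

S(f_1,h_3): lcm = xy^{2}. S = -x + y^{3} + y^{2} + y + 1.
  leading term x: no divisor's leading term divides it; move -x to the remainder.
  leading term y^{3}: no divisor's leading term divides it; move y^{3} to the remainder.
  leading term y^{2}: no divisor's leading term divides it; move y^{2} to the remainder.
  leading term y: no divisor's leading term divides it; move y to the remainder.
  leading term 1: no divisor's leading term divides it; move 1 to the remainder.
  remainder -x + y^{3} + y^{2} + y + 1 ≠ 0; add h_4 = -x + y^{3} + y^{2} + y + 1 to the basis.

S(f_1,h_4): lcm = xy^{2}. S = -x + y^{5} + y^{4} + y^{3} - y^{2} + y + 1.
  leading term x: subtract (1)·h_4 from -x + y^{5} + y^{4} + y^{3} - y^{2} + y + 1 → y^{5} + y^{4} + y^{2}
  leading term y^{5}: no divisor's leading term divides it; move y^{5} to the remainder.
  leading term y^{4}: no divisor's leading term divides it; move y^{4} to the remainder.
  leading term y^{2}: no divisor's leading term divides it; move y^{2} to the remainder.
  remainder y^{5} + y^{4} + y^{2} ≠ 0; add h_5 = y^{5} + y^{4} + y^{2} to the basis.

S(h_3,h_4): lcm = xy. S = y^{4} + y^{3} + y.
  leading term y^{4}: no divisor's leading term divides it; move y^{4} to the remainder.
  leading term y^{3}: no divisor's leading term divides it; move y^{3} to the remainder.
  leading term y: no divisor's leading term divides it; move y to the remainder.
  remainder y^{4} + y^{3} + y ≠ 0; add h_6 = y^{4} + y^{3} + y to the basis.

The other S-polynomials (S(f_2,h_3), S(f_2,h_4), S(f_1,h_5), S(f_2,h_5), S(h_3,h_5), S(h_4,h_5), S(f_1,h_6), S(f_2,h_6), S(h_3,h_6), S(h_4,h_6), S(h_5,h_6)) all reduce to 0 modulo the current basis, so we have a Gröbner basis.
Inter-reduce: drop elements whose leading term is divisible by another's, tail-reduce, and make monic.
Reduced Gröbner basis: {x - y^{3} - y^{2} - y - 1, y^{4} + y^{3} + y}.
Label its elements g_1 = x - y^{3} - y^{2} - y - 1, g_2 = y^{4} + y^{3} + y.

Reduce p = x^{2} - xy - y^{3} - y^{2} modulo G:
  leading term x^{2}: subtract (x)·g_1 from x^{2} - xy - y^{3} - y^{2} → xy^{3} + xy^{2} + x - y^{3} - y^{2}
  leading term xy^{3}: subtract (y^{3})·g_1 from xy^{3} + xy^{2} + x - y^{3} - y^{2} → xy^{2} + x + y^{6} + y^{5} + y^{4} - y^{2}
  leading term xy^{2}: subtract (y^{2})·g_1 from xy^{2} + x + y^{6} + y^{5} + y^{4} - y^{2} → x + y^{6} - y^{5} - y^{4} + y^{3}
  leading term x: subtract (1)·g_1 from x + y^{6} - y^{5} - y^{4} + y^{3} → y^{6} - y^{5} - y^{4} - y^{3} + y^{2} + y + 1
  leading term y^{6}: subtract (y^{2})·g_2 from y^{6} - y^{5} - y^{4} - y^{3} + y^{2} + y + 1 → y^{5} - y^{4} + y^{3} + y^{2} + y + 1
  leading term y^{5}: subtract (y)·g_2 from y^{5} - y^{4} + y^{3} + y^{2} + y + 1 → y^{4} + y^{3} + y + 1
  leading term y^{4}: subtract (1)·g_2 from y^{4} + y^{3} + y + 1 → 1
  leading term 1: no divisor's leading term divides it; move 1 to the remainder.
  normal form = 1.
The normal form is nonzero, so p ∉ I. Since p minus its normal form lies in I, I + (p) = I + (r) where r = 1; decide whether this ideal is the whole ring.
Here r = 1 is a nonzero constant, hence a unit: 1 ∈ I + (p), the Gröbner basis of I + (p) is {1}, and the enlarged system has no common solution — adjoining p is inconsistent.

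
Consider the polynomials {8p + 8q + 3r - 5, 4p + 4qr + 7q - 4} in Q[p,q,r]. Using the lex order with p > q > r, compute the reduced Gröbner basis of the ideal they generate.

G = {p + q + \tfrac{3}{8}r - \tfrac{5}{8}, qr + \tfrac{3}{4}q - \tfrac{3}{8}r - \tfrac{3}{8}}

Buchberger's algorithm terminates because the ascending chain of leading-term ideals stabilizes.

f_1 = 8p + 8q + 3r - 5, LT = p.
f_2 = 4p + 4qr + 7q - 4, LT = p.

S(f_1,f_2): lcm = p. S = -qr - \tfrac{3}{4}q + \tfrac{3}{8}r + \tfrac{3}{8}.
  leading term qr: no divisor's leading term divides it; move -qr to the remainder.
  leading term q: no divisor's leading term divides it; move -\tfrac{3}{4}q to the remainder.
  leading term r: no divisor's leading term divides it; move \tfrac{3}{8}r to the remainder.
  leading term 1: no divisor's leading term divides it; move \tfrac{3}{8} to the remainder.
  remainder -qr - \tfrac{3}{4}q + \tfrac{3}{8}r + \tfrac{3}{8} ≠ 0; add g_3 = -qr - \tfrac{3}{4}q + \tfrac{3}{8}r + \tfrac{3}{8} to the basis.

S(f_1,g_3): leading monomials are coprime, so the S-polynomial reduces to 0 (Buchberger's first criterion).
S(f_2,g_3): leading monomials are coprime, so the S-polynomial reduces to 0 (Buchberger's first criterion).
Every S-polynomial of the final basis reduces to 0, so we have a Gröbner basis.
Inter-reduce: drop elements whose leading term is divisible by another's, tail-reduce, and make monic.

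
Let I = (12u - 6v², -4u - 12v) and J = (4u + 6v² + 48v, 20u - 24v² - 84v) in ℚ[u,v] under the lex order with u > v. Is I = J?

For a fixed monomial order, each ideal has a unique reduced Gröbner basis; comparing bases decides equality.
Buchberger on the first generating set:
f_1 = 12u - 6v², LT = u.
f_2 = -4u - 12v, LT = u.

S(f_1,f_2): lcm = u. S = -½v² - 3v.
  leading term v²: no divisor's leading term divides it; move -½v² to the remainder.
  leading term v: no divisor's leading term divides it; move -3v to the remainder.
  remainder -½v² - 3v ≠ 0; add g_3 = -½v² - 3v to the basis.

S(f_1,g_3): leading monomials are coprime, so the S-polynomial reduces to 0 (Buchberger's first criterion).
S(f_2,g_3): leading monomials are coprime, so the S-polynomial reduces to 0 (Buchberger's first criterion).
Every S-polynomial of the final basis reduces to 0, so we have a Gröbner basis.
Inter-reduce: drop elements whose leading term is divisible by another's, tail-reduce, and make monic.
Reduced Gröbner basis: {u + 3v, v² + 6v}.

Buchberger on the second generating set:
h_1 = 4u + 6v² + 48v, LT = u.
h_2 = 20u - 24v² - 84v, LT = u.

S(h_1,h_2): lcm = u. S = 27/10v² + 81/5v.
  leading term v²: no divisor's leading term divides it; move 27/10v² to the remainder.
  leading term v: no divisor's leading term divides it; move 81/5v to the remainder.
  remainder 27/10v² + 81/5v ≠ 0; add k_3 = 27/10v² + 81/5v to the basis.

S(h_1,k_3): leading monomials are coprime, so the S-polynomial reduces to 0 (Buchberger's first criterion).
S(h_2,k_3): leading monomials are coprime, so the S-polynomial reduces to 0 (Buchberger's first criterion).
Every S-polynomial of the final basis reduces to 0, so we have a Gröbner basis.
Inter-reduce: drop elements whose leading term is divisible by another's, tail-reduce, and make monic.
Reduced Gröbner basis: {u + 3v, v² + 6v}.

Same reduced basis, so the two generating sets span the same ideal.

Yes, the ideals are equal.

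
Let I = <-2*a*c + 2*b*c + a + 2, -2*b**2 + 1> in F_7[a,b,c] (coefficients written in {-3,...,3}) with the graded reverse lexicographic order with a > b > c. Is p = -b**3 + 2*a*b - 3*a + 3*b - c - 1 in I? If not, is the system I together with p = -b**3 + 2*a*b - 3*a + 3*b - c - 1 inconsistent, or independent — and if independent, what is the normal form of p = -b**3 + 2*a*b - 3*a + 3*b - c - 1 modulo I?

-b**3 + 2*a*b - 3*a + 3*b - c - 1 is independent of I; its normal form modulo I is 2*a*b - 3*a - b - c - 1.

First compute the reduced Gröbner basis of I by Buchberger's algorithm.
f_1 = -2*a*c + 2*b*c + a + 2, LT = a*c.
f_2 = -2*b**2 + 1, LT = b**2.

The S-polynomials (S(f_1,f_2)) all reduce to 0 modulo the current basis, so we have a Gröbner basis.
Inter-reduce: drop elements whose leading term is divisible by another's, tail-reduce, and make monic.
Reduced Gröbner basis: {b**2 + 3, a*c - b*c + 3*a - 1}.
Label its elements g_1 = b**2 + 3, g_2 = a*c - b*c + 3*a - 1.

Reduce p = -b**3 + 2*a*b - 3*a + 3*b - c - 1 modulo G:
  leading term b**3: subtract (-b)·g_1 from -b**3 + 2*a*b - 3*a + 3*b - c - 1 → 2*a*b - 3*a - b - c - 1
  leading term a*b: no divisor's leading term divides it; move 2*a*b to the remainder.
  leading term a: no divisor's leading term divides it; move -3*a to the remainder.
  leading term b: no divisor's leading term divides it; move -b to the remainder.
  leading term c: no divisor's leading term divides it; move -c to the remainder.
  leading term 1: no divisor's leading term divides it; move -1 to the remainder.
  normal form = 2*a*b - 3*a - b - c - 1.
The normal form is nonzero, so p ∉ I. Since p minus its normal form lies in I, I + (p) = I + (r) where r = 2*a*b - 3*a - b - c - 1; decide whether this ideal is the whole ring.
Run Buchberger on G together with r (pairs among the g_i already reduce to 0 since G is a Gröbner basis):
g_1 = b**2 + 3, LT = b**2.
g_2 = a*c - b*c + 3*a - 1, LT = a*c.
r = 2*a*b - 3*a - b - c - 1, LT = a*b.

S(g_1,r): lcm = a*b**2. S = -2*a*b - 3*b**2 - 3*b*c + 3*a - 3*b.
  leading term a*b: subtract (-1)·r from -2*a*b - 3*b**2 - 3*b*c + 3*a - 3*b → -3*b**2 - 3*b*c + 3*b - c - 1
  leading term b**2: subtract (-3)·g_1 from -3*b**2 - 3*b*c + 3*b - c - 1 → -3*b*c + 3*b - c + 1
  leading term b*c: no divisor's leading term divides it; move -3*b*c to the remainder.
  leading term b: no divisor's leading term divides it; move 3*b to the remainder.
  leading term c: no divisor's leading term divides it; move -c to the remainder.
  leading term 1: no divisor's leading term divides it; move 1 to the remainder.
  remainder -3*b*c + 3*b - c + 1 ≠ 0; add m_4 = -3*b*c + 3*b - c + 1 to the basis.

S(g_2,r): lcm = a*b*c. S = -b**2*c + 3*a*b - 2*a*c - 3*b*c - 3*c**2 - b - 3*c.
  leading term b**2*c: subtract (-c)·g_1 from -b**2*c + 3*a*b - 2*a*c - 3*b*c - 3*c**2 - b - 3*c → 3*a*b - 2*a*c - 3*b*c - 3*c**2 - b
  leading term a*b: subtract (-2)·r from 3*a*b - 2*a*c - 3*b*c - 3*c**2 - b → -2*a*c - 3*b*c - 3*c**2 + a - 3*b - 2*c - 2
  leading term a*c: subtract (-2)·g_2 from -2*a*c - 3*b*c - 3*c**2 + a - 3*b - 2*c - 2 → 2*b*c - 3*c**2 - 3*b - 2*c + 3
  leading term b*c: subtract (-3)·m_4 from 2*b*c - 3*c**2 - 3*b - 2*c + 3 → -3*c**2 - b + 2*c - 1
  leading term c**2: no divisor's leading term divides it; move -3*c**2 to the remainder.
  leading term b: no divisor's leading term divides it; move -b to the remainder.
  leading term c: no divisor's leading term divides it; move 2*c to the remainder.
  leading term 1: no divisor's leading term divides it; move -1 to the remainder.
  remainder -3*c**2 - b + 2*c - 1 ≠ 0; add m_5 = -3*c**2 - b + 2*c - 1 to the basis.

S(g_2,m_4): lcm = a*b*c. S = -b**2*c - 3*a*b + 2*a*c - 2*a - b.
  leading term b**2*c: subtract (-c)·g_1 from -b**2*c - 3*a*b + 2*a*c - 2*a - b → -3*a*b + 2*a*c - 2*a - b + 3*c
  leading term a*b: subtract (2)·r from -3*a*b + 2*a*c - 2*a - b + 3*c → 2*a*c - 3*a + b - 2*c + 2
  leading term a*c: subtract (2)·g_2 from 2*a*c - 3*a + b - 2*c + 2 → 2*b*c - 2*a + b - 2*c - 3
  leading term b*c: subtract (-3)·m_4 from 2*b*c - 2*a + b - 2*c - 3 → -2*a + 3*b + 2*c
  leading term a: no divisor's leading term divides it; move -2*a to the remainder.
  leading term b: no divisor's leading term divides it; move 3*b to the remainder.
  leading term c: no divisor's leading term divides it; move 2*c to the remainder.
  remainder -2*a + 3*b + 2*c ≠ 0; add m_6 = -2*a + 3*b + 2*c to the basis.

The other S-polynomials (S(g_1,g_2), S(g_1,m_4), S(r,m_4), S(g_1,m_5), S(g_2,m_5), S(r,m_5), S(m_4,m_5), S(g_1,m_6), S(g_2,m_6), S(r,m_6), S(m_4,m_6), S(m_5,m_6)) all reduce to 0 modulo the current basis, so we have a Gröbner basis.
Inter-reduce: drop elements whose leading term is divisible by another's, tail-reduce, and make monic.
Reduced Gröbner basis: {b**2 + 3, b*c - b - 2*c + 2, c**2 - 2*b - 3*c - 2, a + 2*b - c}.
The reduced Gröbner basis of I + (p) is {b**2 + 3, b*c - b - 2*c + 2, c**2 - 2*b - 3*c - 2, a + 2*b - c} ≠ {1}, a proper ideal, so the enlarged system stays consistent: p is independent of I, with normal form 2*a*b - 3*a - b - c - 1.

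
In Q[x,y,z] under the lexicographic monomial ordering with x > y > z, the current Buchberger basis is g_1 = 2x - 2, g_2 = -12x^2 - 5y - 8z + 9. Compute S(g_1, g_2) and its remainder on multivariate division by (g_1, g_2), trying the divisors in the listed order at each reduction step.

lcm(LM(g_1), LM(g_2)) = x^2.
S = (lcm/LT(g_1))·g_1 − (lcm/LT(g_2))·g_2 = -x - 5/12y - 2/3z + 3/4.
Reduce S modulo (g_1, g_2) in that order:
  leading term x: subtract (-1/2)·g_1 from -x - 5/12y - 2/3z + 3/4 → -5/12y - 2/3z - 1/4
  leading term y: no divisor's leading term divides it; move -5/12y to the remainder.
  leading term z: no divisor's leading term divides it; move -2/3z to the remainder.
  leading term 1: no divisor's leading term divides it; move -1/4 to the remainder.
The remainder -5/12y - 2/3z - 1/4 is nonzero, so it would be added as the next basis element.

S(g_1, g_2) = -x - 5/12y - 2/3z + 3/4; remainder on division = -5/12y - 2/3z - 1/4.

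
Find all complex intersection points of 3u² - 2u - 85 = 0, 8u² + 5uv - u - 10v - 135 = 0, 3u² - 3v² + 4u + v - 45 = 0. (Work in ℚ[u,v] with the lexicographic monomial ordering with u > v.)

Compute a lex Gröbner basis by Buchberger's algorithm.
f_1 = 3u² - 2u - 85, LT = u².
f_2 = 8u² + 5uv - u - 10v - 135, LT = u².
f_3 = 3u² + 4u - 3v² + v - 45, LT = u².

S(f_1,f_2): lcm = u². S = -⅝uv - 13/24u + 5/4v - 275/24.
  leading term uv: no divisor's leading term divides it; move -⅝uv to the remainder.
  leading term u: no divisor's leading term divides it; move -13/24u to the remainder.
  leading term v: no divisor's leading term divides it; move 5/4v to the remainder.
  leading term 1: no divisor's leading term divides it; move -275/24 to the remainder.
  remainder -⅝uv - 13/24u + 5/4v - 275/24 ≠ 0; add h_4 = -⅝uv - 13/24u + 5/4v - 275/24 to the basis.

S(f_1,f_3): lcm = u². S = -2u + v² - ⅓v - 40/3.
  leading term u: no divisor's leading term divides it; move -2u to the remainder.
  leading term v²: no divisor's leading term divides it; move v² to the remainder.
  leading term v: no divisor's leading term divides it; move -⅓v to the remainder.
  leading term 1: no divisor's leading term divides it; move -40/3 to the remainder.
  remainder -2u + v² - ⅓v - 40/3 ≠ 0; add h_5 = -2u + v² - ⅓v - 40/3 to the basis.

S(f_1,h_4): lcm = u²v. S = -13/15u² + 4/3uv - 55/3u - 85/3v.
  leading term u²: subtract (-13/45)·f_1 from -13/15u² + 4/3uv - 55/3u - 85/3v → 4/3uv - 851/45u - 85/3v - 221/9
  leading term uv: subtract (-32/15)·h_4 from 4/3uv - 851/45u - 85/3v - 221/9 → -301/15u - 77/3v - 49
  leading term u: subtract (301/30)·h_5 from -301/15u - 77/3v - 49 → -301/30v² - 2009/90v + 763/9
  leading term v²: no divisor's leading term divides it; move -301/30v² to the remainder.
  leading term v: no divisor's leading term divides it; move -2009/90v to the remainder.
  leading term 1: no divisor's leading term divides it; move 763/9 to the remainder.
  remainder -301/30v² - 2009/90v + 763/9 ≠ 0; add h_6 = -301/30v² - 2009/90v + 763/9 to the basis.

S(f_3,h_4): lcm = u²v. S = -13/15u² + 10/3uv - 55/3u - v³ + ⅓v² - 15v.
  leading term u²: subtract (-13/45)·f_1 from -13/15u² + 10/3uv - 55/3u - v³ + ⅓v² - 15v → 10/3uv - 851/45u - v³ + ⅓v² - 15v - 221/9
  leading term uv: subtract (-16/3)·h_4 from 10/3uv - 851/45u - v³ + ⅓v² - 15v - 221/9 → -109/5u - v³ + ⅓v² - 25/3v - 257/3
  leading term u: subtract (109/10)·h_5 from -109/5u - v³ + ⅓v² - 25/3v - 257/3 → -v³ - 317/30v² - 47/10v + 179/3
  leading term v³: subtract (30/301v)·h_6 from -v³ - 317/30v² - 47/10v + 179/3 → -3587/430v² - 16963/1290v + 179/3
  leading term v²: subtract (10761/12943)·h_6 from -3587/430v² - 16963/1290v + 179/3 → 10002/1849v - 20004/1849
  leading term v: no divisor's leading term divides it; move 10002/1849v to the remainder.
  leading term 1: no divisor's leading term divides it; move -20004/1849 to the remainder.
  remainder 10002/1849v - 20004/1849 ≠ 0; add h_7 = 10002/1849v - 20004/1849 to the basis.

The other S-polynomials (S(f_2,f_3), S(f_2,h_4), S(f_1,h_5), S(f_2,h_5), S(f_3,h_5), S(h_4,h_5), S(f_1,h_6), S(f_2,h_6), S(f_3,h_6), S(h_4,h_6), S(h_5,h_6), S(f_1,h_7), S(f_2,h_7), S(f_3,h_7), S(h_4,h_7), S(h_5,h_7), S(h_6,h_7)) all reduce to 0 modulo the current basis, so we have a Gröbner basis.
Inter-reduce: drop elements whose leading term is divisible by another's, tail-reduce, and make monic.
Reduced Gröbner basis: {u + 5, v - 2}.

Elimination: the polynomial v - 2 lies in the elimination ideal for v, so v ∈ {2}. For each such v, the remaining basis elements (now univariate) give the rest of the solution.
  v = 2: the earlier basis element becomes u + 5 = 0, giving u = -5 — point (-5, 2).

{(-5, 2)}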